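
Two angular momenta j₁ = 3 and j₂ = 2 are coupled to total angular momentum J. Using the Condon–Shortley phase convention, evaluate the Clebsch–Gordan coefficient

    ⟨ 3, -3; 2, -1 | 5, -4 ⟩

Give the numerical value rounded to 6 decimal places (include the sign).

+√(2/5) ≈ +0.632456

j₁+j₂−J=0  J+j₁−j₂=6  J−j₁+j₂=4  j₁+j₂+J+1=11
(j₁±m₁, j₂±m₂, J±M) = (0,6,1,3,1,9)
P² = 7464960
sum k=0..0:
  [0] +1/4320 = 1/4320
S = 1/4320
C² = P²·S² = 2/5 ; C = +0.632456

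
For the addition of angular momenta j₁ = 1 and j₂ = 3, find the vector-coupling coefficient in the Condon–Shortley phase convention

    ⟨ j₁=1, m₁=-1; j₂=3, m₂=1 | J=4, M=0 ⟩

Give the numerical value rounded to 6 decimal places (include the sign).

√[9·0!2!6!/9! · 0!2!4!2!4!4!] = √(13824/7)
  +(−1)^0/∏(0,0,2,4,0,2)! = 1/96  (running 1/96)
⟨..|..⟩ = √(13824/7)·(1/96) = +0.462910

+0.462910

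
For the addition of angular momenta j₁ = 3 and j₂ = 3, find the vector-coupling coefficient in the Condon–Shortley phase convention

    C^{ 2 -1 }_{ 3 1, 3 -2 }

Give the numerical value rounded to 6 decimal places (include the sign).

√[5·4!2!2!/9! · 4!2!1!5!1!3!] = √(320/7)
  +(−1)^0/∏(0,4,2,1,0,1)! = 1/48  (running 1/48)
  +(−1)^1/∏(1,3,1,0,1,2)! = -1/12  (running -1/16)
⟨..|..⟩ = √(320/7)·(-1/16) = -0.422577

-0.422577  (= −√(5/28))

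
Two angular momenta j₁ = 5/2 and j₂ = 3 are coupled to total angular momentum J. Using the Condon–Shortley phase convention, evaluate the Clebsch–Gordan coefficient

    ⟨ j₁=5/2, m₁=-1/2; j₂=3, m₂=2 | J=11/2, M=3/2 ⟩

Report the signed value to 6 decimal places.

√[12·0!5!6!/12! · 2!3!5!1!7!4!] = √(4147200/11)
  +(−1)^0/∏(0,0,3,5,2,1)! = 1/1440  (running 1/1440)
⟨..|..⟩ = √(4147200/11)·(1/1440) = +0.426401

+√(2/11) ≈ +0.426401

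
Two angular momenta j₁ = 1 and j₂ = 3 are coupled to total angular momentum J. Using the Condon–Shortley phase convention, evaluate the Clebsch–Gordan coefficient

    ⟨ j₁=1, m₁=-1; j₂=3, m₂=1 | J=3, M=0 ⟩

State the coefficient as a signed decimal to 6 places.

-0.707107

√[7·1!1!5!/8! · 0!2!4!2!3!3!] = √(72)
  +(−1)^1/∏(1,0,1,3,0,2)! = -1/12  (running -1/12)
⟨..|..⟩ = √(72)·(-1/12) = -0.707107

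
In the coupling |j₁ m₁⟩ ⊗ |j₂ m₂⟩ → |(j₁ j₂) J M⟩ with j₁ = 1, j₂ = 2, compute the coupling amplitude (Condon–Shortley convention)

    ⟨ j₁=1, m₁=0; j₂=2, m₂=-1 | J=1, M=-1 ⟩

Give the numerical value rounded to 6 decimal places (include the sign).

triangle: 2!*0!*2!/5! = 4/120
(j±m)!: 1!*1!*1!*3!*0!*2! = 12
prefactor² = (2J+1)*Δ*N² = 6/5
  k=1: −1/(1!*1!*0!*0!*0!*2!) = -1/2
Σ = -1/2  ⇒  CG² = 6/5*(-1/2)² = 3/10
CG = −√(3/10) = -0.547723

−√(3/10) = -0.547723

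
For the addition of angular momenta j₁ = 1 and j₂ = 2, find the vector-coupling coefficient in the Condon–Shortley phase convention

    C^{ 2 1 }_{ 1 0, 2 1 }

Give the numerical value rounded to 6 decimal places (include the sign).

-0.408248

j₁+j₂−J=1  J+j₁−j₂=1  J−j₁+j₂=3  j₁+j₂+J+1=6
(j₁±m₁, j₂±m₂, J±M) = (1,1,3,1,3,1)
P² = 3/2
sum k=0..1:
  [0] +1/6 = 1/6
  [1] −1/2 = -1/2
S = -1/3
C² = P²·S² = 1/6 ; C = -0.408248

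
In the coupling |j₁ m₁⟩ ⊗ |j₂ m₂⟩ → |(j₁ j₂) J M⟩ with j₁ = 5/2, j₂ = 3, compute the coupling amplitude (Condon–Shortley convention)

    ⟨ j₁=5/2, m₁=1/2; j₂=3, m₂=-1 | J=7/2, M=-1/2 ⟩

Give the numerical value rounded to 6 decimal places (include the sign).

triangle: 2!×3!×4!/10! = 288/3628800
(j±m)!: 3!×2!×2!×4!×3!×4! = 82944
prefactor² = (2J+1)×Δ×N² = 9216/175
  k=0: +1/(0!×2!×2!×2!×1!×2!) = 1/16
  k=1: −1/(1!×1!×1!×1!×2!×3!) = -1/12
  k=2: +1/(2!×0!×0!×0!×3!×4!) = 1/288
Σ = -5/288  ⇒  CG² = 9216/175×(-5/288)² = 1/63
CG = −√(1/63) = -0.125988

−√(1/63) ≈ -0.125988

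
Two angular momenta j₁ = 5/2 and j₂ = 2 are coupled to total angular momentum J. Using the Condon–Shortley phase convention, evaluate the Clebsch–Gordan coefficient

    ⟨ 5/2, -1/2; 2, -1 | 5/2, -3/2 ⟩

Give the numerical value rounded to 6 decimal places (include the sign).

-0.414039

triangle: 2!*3!*2!/8! = 24/40320
(j±m)!: 2!*3!*1!*3!*1!*4! = 1728
prefactor² = (2J+1)*Δ*N² = 216/35
  k=0: +1/(0!*2!*3!*1!*0!*1!) = 1/12
  k=1: −1/(1!*1!*2!*0!*1!*2!) = -1/4
Σ = -1/6  ⇒  CG² = 216/35*(-1/6)² = 6/35
CG = −√(6/35) = -0.414039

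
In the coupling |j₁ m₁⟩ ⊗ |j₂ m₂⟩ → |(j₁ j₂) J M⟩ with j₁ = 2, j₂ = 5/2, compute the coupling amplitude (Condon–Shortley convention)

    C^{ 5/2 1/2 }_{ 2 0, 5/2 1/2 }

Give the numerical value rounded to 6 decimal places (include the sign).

√[6·2!2!3!/8! · 2!2!3!2!3!2!] = √(72/35)
  +(−1)^0/∏(0,2,2,3,0,0)! = 1/24  (running 1/24)
  +(−1)^1/∏(1,1,1,2,1,1)! = -1/2  (running -11/24)
  +(−1)^2/∏(2,0,0,1,2,2)! = 1/8  (running -1/3)
⟨..|..⟩ = √(72/35)·(-1/3) = -0.478091

-0.478091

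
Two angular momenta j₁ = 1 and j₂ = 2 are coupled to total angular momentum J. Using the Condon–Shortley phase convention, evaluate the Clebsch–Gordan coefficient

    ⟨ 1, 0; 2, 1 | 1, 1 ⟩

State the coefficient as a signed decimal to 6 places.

-0.547723

j₁+j₂−J=2  J+j₁−j₂=0  J−j₁+j₂=2  j₁+j₂+J+1=5
(j₁±m₁, j₂±m₂, J±M) = (1,1,3,1,2,0)
P² = 6/5
sum k=1..1:
  [1] −1/2 = -1/2
S = -1/2
C² = P²·S² = 3/10 ; C = -0.547723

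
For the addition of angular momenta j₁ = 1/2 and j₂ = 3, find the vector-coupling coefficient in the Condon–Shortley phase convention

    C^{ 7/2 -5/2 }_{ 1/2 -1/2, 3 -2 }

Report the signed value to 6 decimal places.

+0.925820

√[8·0!1!6!/8! · 0!1!1!5!1!6!] = √(86400/7)
  +(−1)^0/∏(0,0,1,1,0,5)! = 1/120  (running 1/120)
⟨..|..⟩ = √(86400/7)·(1/120) = +0.925820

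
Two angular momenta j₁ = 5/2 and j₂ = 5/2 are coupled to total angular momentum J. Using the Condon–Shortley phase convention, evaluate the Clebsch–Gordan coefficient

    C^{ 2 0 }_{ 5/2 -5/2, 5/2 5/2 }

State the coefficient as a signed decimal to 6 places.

-0.545545  (= −√(25/84))

j₁+j₂−J=3  J+j₁−j₂=2  J−j₁+j₂=2  j₁+j₂+J+1=8
(j₁±m₁, j₂±m₂, J±M) = (0,5,5,0,2,2)
P² = 1200/7
sum k=3..3:
  [3] −1/24 = -1/24
S = -1/24
C² = P²·S² = 25/84 ; C = -0.545545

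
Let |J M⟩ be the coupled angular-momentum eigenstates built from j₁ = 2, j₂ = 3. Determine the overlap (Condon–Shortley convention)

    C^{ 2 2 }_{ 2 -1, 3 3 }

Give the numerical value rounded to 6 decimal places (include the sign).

-0.597614  (= −√(5/14))

√[5·3!1!3!/8! · 1!3!6!0!4!0!] = √(3240/7)
  +(−1)^3/∏(3,0,0,3,1,0)! = -1/36  (running -1/36)
⟨..|..⟩ = √(3240/7)·(-1/36) = -0.597614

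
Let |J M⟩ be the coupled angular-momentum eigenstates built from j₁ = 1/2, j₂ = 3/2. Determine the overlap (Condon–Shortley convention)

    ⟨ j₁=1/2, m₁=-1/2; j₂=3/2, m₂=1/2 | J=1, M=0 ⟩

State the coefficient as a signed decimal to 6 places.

√[3·1!0!2!/4! · 0!1!2!1!1!1!] = √(1/2)
  +(−1)^1/∏(1,0,0,1,0,1)! = -1  (running -1)
⟨..|..⟩ = √(1/2)·(-1) = -0.707107

−√(1/2) ≈ -0.707107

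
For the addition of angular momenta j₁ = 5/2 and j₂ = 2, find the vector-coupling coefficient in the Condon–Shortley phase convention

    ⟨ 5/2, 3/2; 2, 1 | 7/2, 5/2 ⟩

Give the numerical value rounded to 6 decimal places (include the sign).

j₁+j₂−J=1  J+j₁−j₂=4  J−j₁+j₂=3  j₁+j₂+J+1=9
(j₁±m₁, j₂±m₂, J±M) = (4,1,3,1,6,1)
P² = 2304/7
sum k=0..1:
  [0] +1/36 = 1/36
  [1] −1/48 = -1/48
S = 1/144
C² = P²·S² = 1/63 ; C = +0.125988

+√(1/63) = +0.125988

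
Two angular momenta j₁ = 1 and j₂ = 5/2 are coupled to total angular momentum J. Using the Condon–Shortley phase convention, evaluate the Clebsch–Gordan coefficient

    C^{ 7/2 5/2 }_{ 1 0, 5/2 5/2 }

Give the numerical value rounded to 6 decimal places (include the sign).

+0.534522

triangle: 0!×2!×5!/8! = 240/40320
(j±m)!: 1!×1!×5!×0!×6!×1! = 86400
prefactor² = (2J+1)×Δ×N² = 28800/7
  k=0: +1/(0!×0!×1!×5!×1!×0!) = 1/120
Σ = 1/120  ⇒  CG² = 28800/7×1/120² = 2/7
CG = +√(2/7) = +0.534522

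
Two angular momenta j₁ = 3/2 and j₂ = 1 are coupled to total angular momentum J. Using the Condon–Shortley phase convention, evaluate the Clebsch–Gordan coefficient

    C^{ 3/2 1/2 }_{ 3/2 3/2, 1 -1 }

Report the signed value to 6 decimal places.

j₁+j₂−J=1  J+j₁−j₂=2  J−j₁+j₂=1  j₁+j₂+J+1=5
(j₁±m₁, j₂±m₂, J±M) = (3,0,0,2,2,1)
P² = 8/5
sum k=0..0:
  [0] +1/2 = 1/2
S = 1/2
C² = P²·S² = 2/5 ; C = +0.632456

+√(2/5) = +0.632456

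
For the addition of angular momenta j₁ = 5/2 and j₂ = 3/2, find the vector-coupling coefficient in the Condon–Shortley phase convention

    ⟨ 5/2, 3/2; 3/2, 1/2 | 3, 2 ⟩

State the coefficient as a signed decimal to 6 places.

triangle: 1!*4!*2!/8! = 48/40320
(j±m)!: 4!*1!*2!*1!*5!*1! = 5760
prefactor² = (2J+1)*Δ*N² = 48
  k=0: +1/(0!*1!*1!*2!*3!*0!) = 1/12
  k=1: −1/(1!*0!*0!*1!*4!*1!) = -1/24
Σ = 1/24  ⇒  CG² = 48*1/24² = 1/12
CG = +√(1/12) = +0.288675

+0.288675  (= +√(1/12))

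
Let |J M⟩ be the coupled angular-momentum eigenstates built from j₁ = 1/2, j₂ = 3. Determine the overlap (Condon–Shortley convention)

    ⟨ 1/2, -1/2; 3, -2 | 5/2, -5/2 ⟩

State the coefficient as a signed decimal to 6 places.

√[6·1!0!5!/7! · 0!1!1!5!0!5!] = √(14400/7)
  +(−1)^1/∏(1,0,0,0,0,5)! = -1/120  (running -1/120)
⟨..|..⟩ = √(14400/7)·(-1/120) = -0.377964

-0.377964  (= −√(1/7))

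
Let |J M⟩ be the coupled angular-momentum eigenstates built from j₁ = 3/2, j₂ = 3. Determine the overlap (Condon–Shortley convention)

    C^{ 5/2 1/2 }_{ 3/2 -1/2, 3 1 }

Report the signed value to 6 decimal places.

√[6·2!1!4!/8! · 1!2!4!2!3!2!] = √(288/35)
  +(−1)^1/∏(1,1,1,3,0,1)! = -1/6  (running -1/6)
  +(−1)^2/∏(2,0,0,2,1,2)! = 1/8  (running -1/24)
⟨..|..⟩ = √(288/35)·(-1/24) = -0.119523

-0.119523  (= −√(1/70))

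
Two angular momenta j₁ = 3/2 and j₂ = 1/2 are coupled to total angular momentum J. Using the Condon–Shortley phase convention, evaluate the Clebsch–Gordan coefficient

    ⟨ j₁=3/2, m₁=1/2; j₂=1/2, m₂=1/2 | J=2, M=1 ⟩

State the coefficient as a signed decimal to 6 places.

+0.866025  (= +√(3/4))

triangle: 0!×3!×1!/5! = 6/120
(j±m)!: 2!×1!×1!×0!×3!×1! = 12
prefactor² = (2J+1)×Δ×N² = 3
  k=0: +1/(0!×0!×1!×1!×2!×0!) = 1/2
Σ = 1/2  ⇒  CG² = 3×1/2² = 3/4
CG = +√(3/4) = +0.866025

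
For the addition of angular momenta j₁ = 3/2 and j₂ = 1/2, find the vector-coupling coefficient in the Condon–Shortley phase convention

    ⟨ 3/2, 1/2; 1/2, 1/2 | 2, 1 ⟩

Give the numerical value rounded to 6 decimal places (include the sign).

+√(3/4) = +0.866025

j₁+j₂−J=0  J+j₁−j₂=3  J−j₁+j₂=1  j₁+j₂+J+1=5
(j₁±m₁, j₂±m₂, J±M) = (2,1,1,0,3,1)
P² = 3
sum k=0..0:
  [0] +1/2 = 1/2
S = 1/2
C² = P²·S² = 3/4 ; C = +0.866025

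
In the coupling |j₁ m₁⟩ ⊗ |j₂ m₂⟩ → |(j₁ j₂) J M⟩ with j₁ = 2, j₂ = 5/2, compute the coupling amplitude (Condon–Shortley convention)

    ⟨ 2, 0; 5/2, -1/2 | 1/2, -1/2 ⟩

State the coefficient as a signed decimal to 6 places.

j₁+j₂−J=4  J+j₁−j₂=0  J−j₁+j₂=1  j₁+j₂+J+1=6
(j₁±m₁, j₂±m₂, J±M) = (2,2,2,3,0,1)
P² = 16/5
sum k=2..2:
  [2] +1/4 = 1/4
S = 1/4
C² = P²·S² = 1/5 ; C = +0.447214

+√(1/5) ≈ +0.447214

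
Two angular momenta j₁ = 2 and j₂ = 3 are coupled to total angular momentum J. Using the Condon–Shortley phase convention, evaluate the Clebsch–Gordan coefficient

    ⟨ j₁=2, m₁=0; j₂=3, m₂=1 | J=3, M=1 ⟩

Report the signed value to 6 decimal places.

-0.387298

triangle: 2!*2!*4!/9! = 96/362880
(j±m)!: 2!*2!*4!*2!*4!*2! = 9216
prefactor² = (2J+1)*Δ*N² = 256/15
  k=0: +1/(0!*2!*2!*4!*0!*0!) = 1/96
  k=1: −1/(1!*1!*1!*3!*1!*1!) = -1/6
  k=2: +1/(2!*0!*0!*2!*2!*2!) = 1/16
Σ = -3/32  ⇒  CG² = 256/15*(-3/32)² = 3/20
CG = −√(3/20) = -0.387298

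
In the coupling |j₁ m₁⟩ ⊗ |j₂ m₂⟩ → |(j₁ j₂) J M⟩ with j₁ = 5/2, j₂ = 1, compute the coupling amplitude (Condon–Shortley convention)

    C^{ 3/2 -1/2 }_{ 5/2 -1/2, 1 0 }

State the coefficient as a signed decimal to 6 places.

−√(2/5) = -0.632456

√[4·2!3!0!/6! · 2!3!1!1!1!2!] = √(8/5)
  +(−1)^1/∏(1,1,2,0,1,0)! = -1/2  (running -1/2)
⟨..|..⟩ = √(8/5)·(-1/2) = -0.632456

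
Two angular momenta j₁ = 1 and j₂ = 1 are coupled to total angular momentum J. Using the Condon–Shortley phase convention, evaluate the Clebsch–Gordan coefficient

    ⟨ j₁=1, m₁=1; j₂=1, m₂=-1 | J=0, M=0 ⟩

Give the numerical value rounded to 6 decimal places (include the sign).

triangle: 2!*0!*0!/3! = 2/6
(j±m)!: 2!*0!*0!*2!*0!*0! = 4
prefactor² = (2J+1)*Δ*N² = 4/3
  k=0: +1/(0!*2!*0!*0!*0!*0!) = 1/2
Σ = 1/2  ⇒  CG² = 4/3*1/2² = 1/3
CG = +√(1/3) = +0.577350

+0.577350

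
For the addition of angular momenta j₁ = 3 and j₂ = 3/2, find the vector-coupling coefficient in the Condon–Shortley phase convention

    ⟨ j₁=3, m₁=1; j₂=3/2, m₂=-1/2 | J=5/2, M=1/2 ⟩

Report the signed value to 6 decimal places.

j₁+j₂−J=2  J+j₁−j₂=4  J−j₁+j₂=1  j₁+j₂+J+1=8
(j₁±m₁, j₂±m₂, J±M) = (4,2,1,2,3,2)
P² = 288/35
sum k=0..1:
  [0] +1/8 = 1/8
  [1] −1/6 = -1/6
S = -1/24
C² = P²·S² = 1/70 ; C = -0.119523

-0.119523  (= −√(1/70))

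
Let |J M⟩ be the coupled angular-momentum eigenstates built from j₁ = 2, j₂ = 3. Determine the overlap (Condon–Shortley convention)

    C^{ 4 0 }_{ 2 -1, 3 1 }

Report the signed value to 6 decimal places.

triangle: 1!·3!·5!/10! = 720/3628800
(j±m)!: 1!·3!·4!·2!·4!·4! = 165888
prefactor² = (2J+1)·Δ·N² = 10368/35
  k=0: +1/(0!·1!·3!·4!·0!·1!) = 1/144
  k=1: −1/(1!·0!·2!·3!·1!·2!) = -1/24
Σ = -5/144  ⇒  CG² = 10368/35·(-5/144)² = 5/14
CG = −√(5/14) = -0.597614

−√(5/14) ≈ -0.597614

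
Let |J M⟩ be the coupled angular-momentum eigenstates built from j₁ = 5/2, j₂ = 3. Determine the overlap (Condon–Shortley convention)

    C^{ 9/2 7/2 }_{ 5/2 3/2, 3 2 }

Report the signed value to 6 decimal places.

−√(1/99) ≈ -0.100504

triangle: 1!×4!×5!/11! = 2880/39916800
(j±m)!: 4!×1!×5!×1!×8!×1! = 116121600
prefactor² = (2J+1)×Δ×N² = 921600/11
  k=0: +1/(0!×1!×1!×5!×3!×0!) = 1/720
  k=1: −1/(1!×0!×0!×4!×4!×1!) = -1/576
Σ = -1/2880  ⇒  CG² = 921600/11×(-1/2880)² = 1/99
CG = −√(1/99) = -0.100504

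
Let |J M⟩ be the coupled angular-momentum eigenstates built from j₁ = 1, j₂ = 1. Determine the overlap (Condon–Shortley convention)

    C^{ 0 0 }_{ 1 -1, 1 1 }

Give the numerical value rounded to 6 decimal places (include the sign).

+0.577350

√[1·2!0!0!/3! · 0!2!2!0!0!0!] = √(4/3)
  +(−1)^2/∏(2,0,0,0,0,0)! = 1/2  (running 1/2)
⟨..|..⟩ = √(4/3)·(1/2) = +0.577350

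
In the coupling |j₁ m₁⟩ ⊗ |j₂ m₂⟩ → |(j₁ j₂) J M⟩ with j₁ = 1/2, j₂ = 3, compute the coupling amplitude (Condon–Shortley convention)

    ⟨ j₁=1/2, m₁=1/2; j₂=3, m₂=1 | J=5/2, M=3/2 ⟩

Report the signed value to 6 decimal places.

+√(2/7) = +0.534522

j₁+j₂−J=1  J+j₁−j₂=0  J−j₁+j₂=5  j₁+j₂+J+1=7
(j₁±m₁, j₂±m₂, J±M) = (1,0,4,2,4,1)
P² = 1152/7
sum k=0..0:
  [0] +1/24 = 1/24
S = 1/24
C² = P²·S² = 2/7 ; C = +0.534522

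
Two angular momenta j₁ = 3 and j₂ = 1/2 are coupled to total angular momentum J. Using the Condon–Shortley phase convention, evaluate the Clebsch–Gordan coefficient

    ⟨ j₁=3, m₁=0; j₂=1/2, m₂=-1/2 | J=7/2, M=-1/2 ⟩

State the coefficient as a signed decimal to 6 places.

+0.755929

triangle: 0!·6!·1!/8! = 720/40320
(j±m)!: 3!·3!·0!·1!·3!·4! = 5184
prefactor² = (2J+1)·Δ·N² = 5184/7
  k=0: +1/(0!·0!·3!·0!·3!·1!) = 1/36
Σ = 1/36  ⇒  CG² = 5184/7·1/36² = 4/7
CG = +√(4/7) = +0.755929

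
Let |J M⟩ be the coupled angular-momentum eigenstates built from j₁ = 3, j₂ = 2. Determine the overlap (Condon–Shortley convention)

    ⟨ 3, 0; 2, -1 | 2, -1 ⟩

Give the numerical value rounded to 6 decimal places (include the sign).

−√(2/7) = -0.534522

j₁+j₂−J=3  J+j₁−j₂=3  J−j₁+j₂=1  j₁+j₂+J+1=8
(j₁±m₁, j₂±m₂, J±M) = (3,3,1,3,1,3)
P² = 81/14
sum k=0..1:
  [0] +1/36 = 1/36
  [1] −1/4 = -1/4
S = -2/9
C² = P²·S² = 2/7 ; C = -0.534522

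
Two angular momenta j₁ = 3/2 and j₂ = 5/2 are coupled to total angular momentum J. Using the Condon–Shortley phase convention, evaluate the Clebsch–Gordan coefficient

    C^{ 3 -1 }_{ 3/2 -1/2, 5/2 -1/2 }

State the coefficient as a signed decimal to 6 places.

-0.129099  (= −√(1/60))

triangle: 1!×2!×4!/8! = 48/40320
(j±m)!: 1!×2!×2!×3!×2!×4! = 1152
prefactor² = (2J+1)×Δ×N² = 48/5
  k=0: +1/(0!×1!×2!×2!×0!×2!) = 1/8
  k=1: −1/(1!×0!×1!×1!×1!×3!) = -1/6
Σ = -1/24  ⇒  CG² = 48/5×(-1/24)² = 1/60
CG = −√(1/60) = -0.129099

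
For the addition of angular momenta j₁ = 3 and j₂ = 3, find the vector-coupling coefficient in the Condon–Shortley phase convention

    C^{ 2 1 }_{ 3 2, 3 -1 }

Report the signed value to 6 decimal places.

triangle: 4!×2!×2!/9! = 96/362880
(j±m)!: 5!×1!×2!×4!×3!×1! = 34560
prefactor² = (2J+1)×Δ×N² = 320/7
  k=0: +1/(0!×4!×1!×2!×1!×0!) = 1/48
  k=1: −1/(1!×3!×0!×1!×2!×1!) = -1/12
Σ = -1/16  ⇒  CG² = 320/7×(-1/16)² = 5/28
CG = −√(5/28) = -0.422577

−√(5/28) ≈ -0.422577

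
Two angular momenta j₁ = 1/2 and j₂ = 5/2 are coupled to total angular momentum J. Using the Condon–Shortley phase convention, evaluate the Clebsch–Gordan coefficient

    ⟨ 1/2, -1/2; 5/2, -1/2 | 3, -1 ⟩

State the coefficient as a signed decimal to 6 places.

√[7·0!1!5!/7! · 0!1!2!3!2!4!] = √(96)
  +(−1)^0/∏(0,0,1,2,0,3)! = 1/12  (running 1/12)
⟨..|..⟩ = √(96)·(1/12) = +0.816497

+0.816497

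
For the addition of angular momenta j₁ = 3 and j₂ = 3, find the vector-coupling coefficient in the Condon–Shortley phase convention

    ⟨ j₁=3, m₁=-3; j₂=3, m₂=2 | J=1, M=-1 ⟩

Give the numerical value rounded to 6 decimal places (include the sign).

j₁+j₂−J=5  J+j₁−j₂=1  J−j₁+j₂=1  j₁+j₂+J+1=8
(j₁±m₁, j₂±m₂, J±M) = (0,6,5,1,0,2)
P² = 10800/7
sum k=5..5:
  [5] −1/120 = -1/120
S = -1/120
C² = P²·S² = 3/28 ; C = -0.327327

−√(3/28) = -0.327327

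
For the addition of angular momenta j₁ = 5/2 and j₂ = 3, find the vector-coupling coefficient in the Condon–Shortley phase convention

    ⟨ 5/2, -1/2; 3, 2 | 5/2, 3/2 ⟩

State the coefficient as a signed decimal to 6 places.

triangle: 3!*2!*3!/9! = 72/362880
(j±m)!: 2!*3!*5!*1!*4!*1! = 34560
prefactor² = (2J+1)*Δ*N² = 288/7
  k=2: +1/(2!*1!*1!*3!*1!*0!) = 1/12
  k=3: −1/(3!*0!*0!*2!*2!*1!) = -1/24
Σ = 1/24  ⇒  CG² = 288/7*1/24² = 1/14
CG = +√(1/14) = +0.267261

+√(1/14) = +0.267261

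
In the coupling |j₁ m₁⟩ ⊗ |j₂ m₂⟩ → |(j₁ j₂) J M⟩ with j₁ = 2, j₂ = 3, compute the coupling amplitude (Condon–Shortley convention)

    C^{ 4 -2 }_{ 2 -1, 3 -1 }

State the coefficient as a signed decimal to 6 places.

−√(1/28) ≈ -0.188982

triangle: 1!·3!·5!/10! = 720/3628800
(j±m)!: 1!·3!·2!·4!·2!·6! = 414720
prefactor² = (2J+1)·Δ·N² = 5184/7
  k=0: +1/(0!·1!·3!·2!·0!·3!) = 1/72
  k=1: −1/(1!·0!·2!·1!·1!·4!) = -1/48
Σ = -1/144  ⇒  CG² = 5184/7·(-1/144)² = 1/28
CG = −√(1/28) = -0.188982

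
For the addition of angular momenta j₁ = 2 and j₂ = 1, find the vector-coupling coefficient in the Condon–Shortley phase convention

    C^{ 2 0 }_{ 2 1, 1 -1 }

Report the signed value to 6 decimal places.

+0.707107  (= +√(1/2))

√[5·1!3!1!/6! · 3!1!0!2!2!2!] = √(2)
  +(−1)^0/∏(0,1,1,0,2,1)! = 1/2  (running 1/2)
⟨..|..⟩ = √(2)·(1/2) = +0.707107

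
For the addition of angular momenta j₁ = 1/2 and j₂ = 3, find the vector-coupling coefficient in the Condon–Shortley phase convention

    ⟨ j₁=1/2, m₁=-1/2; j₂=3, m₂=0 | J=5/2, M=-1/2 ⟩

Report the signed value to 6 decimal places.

−√(3/7) = -0.654654

√[6·1!0!5!/7! · 0!1!3!3!2!3!] = √(432/7)
  +(−1)^1/∏(1,0,0,2,0,3)! = -1/12  (running -1/12)
⟨..|..⟩ = √(432/7)·(-1/12) = -0.654654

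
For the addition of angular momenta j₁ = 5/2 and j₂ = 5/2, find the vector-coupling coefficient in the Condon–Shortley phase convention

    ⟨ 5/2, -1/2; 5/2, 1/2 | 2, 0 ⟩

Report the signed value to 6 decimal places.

+0.436436

j₁+j₂−J=3  J+j₁−j₂=2  J−j₁+j₂=2  j₁+j₂+J+1=8
(j₁±m₁, j₂±m₂, J±M) = (2,3,3,2,2,2)
P² = 12/7
sum k=1..3:
  [1] −1/8 = -1/8
  [2] +1/2 = 1/2
  [3] −1/24 = -1/24
S = 1/3
C² = P²·S² = 4/21 ; C = +0.436436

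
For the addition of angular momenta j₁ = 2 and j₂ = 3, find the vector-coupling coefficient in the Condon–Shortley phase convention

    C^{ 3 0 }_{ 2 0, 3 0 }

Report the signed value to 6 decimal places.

triangle: 2!·2!·4!/9! = 96/362880
(j±m)!: 2!·2!·3!·3!·3!·3! = 5184
prefactor² = (2J+1)·Δ·N² = 48/5
  k=0: +1/(0!·2!·2!·3!·0!·1!) = 1/24
  k=1: −1/(1!·1!·1!·2!·1!·2!) = -1/4
  k=2: +1/(2!·0!·0!·1!·2!·3!) = 1/24
Σ = -1/6  ⇒  CG² = 48/5·(-1/6)² = 4/15
CG = −√(4/15) = -0.516398

−√(4/15) ≈ -0.516398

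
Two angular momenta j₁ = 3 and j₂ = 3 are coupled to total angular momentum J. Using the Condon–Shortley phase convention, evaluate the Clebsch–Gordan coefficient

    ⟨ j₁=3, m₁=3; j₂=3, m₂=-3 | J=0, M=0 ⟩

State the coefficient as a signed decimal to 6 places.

+0.377964  (= +√(1/7))

j₁+j₂−J=6  J+j₁−j₂=0  J−j₁+j₂=0  j₁+j₂+J+1=7
(j₁±m₁, j₂±m₂, J±M) = (6,0,0,6,0,0)
P² = 518400/7
sum k=0..0:
  [0] +1/720 = 1/720
S = 1/720
C² = P²·S² = 1/7 ; C = +0.377964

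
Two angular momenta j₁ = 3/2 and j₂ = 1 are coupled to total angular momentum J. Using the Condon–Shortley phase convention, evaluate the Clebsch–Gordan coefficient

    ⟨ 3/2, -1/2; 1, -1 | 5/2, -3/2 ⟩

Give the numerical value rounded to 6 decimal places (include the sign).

+0.774597

triangle: 0!×3!×2!/6! = 12/720
(j±m)!: 1!×2!×0!×2!×1!×4! = 96
prefactor² = (2J+1)×Δ×N² = 48/5
  k=0: +1/(0!×0!×2!×0!×1!×2!) = 1/4
Σ = 1/4  ⇒  CG² = 48/5×1/4² = 3/5
CG = +√(3/5) = +0.774597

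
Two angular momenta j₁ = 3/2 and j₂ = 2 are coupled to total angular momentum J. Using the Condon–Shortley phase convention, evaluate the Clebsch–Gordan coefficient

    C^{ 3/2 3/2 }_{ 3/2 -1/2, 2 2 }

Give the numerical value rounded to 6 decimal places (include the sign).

+0.632456

√[4·2!1!2!/6! · 1!2!4!0!3!0!] = √(32/5)
  +(−1)^2/∏(2,0,0,2,1,0)! = 1/4  (running 1/4)
⟨..|..⟩ = √(32/5)·(1/4) = +0.632456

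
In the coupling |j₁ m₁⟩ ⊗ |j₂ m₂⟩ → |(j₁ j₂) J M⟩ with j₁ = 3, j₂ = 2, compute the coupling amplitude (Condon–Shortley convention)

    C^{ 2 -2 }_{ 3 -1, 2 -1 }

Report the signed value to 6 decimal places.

triangle: 3!·3!·1!/8! = 36/40320
(j±m)!: 2!·4!·1!·3!·0!·4! = 6912
prefactor² = (2J+1)·Δ·N² = 216/7
  k=1: −1/(1!·2!·3!·0!·0!·1!) = -1/12
Σ = -1/12  ⇒  CG² = 216/7·(-1/12)² = 3/14
CG = −√(3/14) = -0.462910

-0.462910  (= −√(3/14))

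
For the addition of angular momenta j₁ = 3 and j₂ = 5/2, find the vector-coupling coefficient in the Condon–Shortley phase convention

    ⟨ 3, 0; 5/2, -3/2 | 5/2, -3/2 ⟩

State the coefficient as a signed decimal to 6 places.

j₁+j₂−J=3  J+j₁−j₂=3  J−j₁+j₂=2  j₁+j₂+J+1=9
(j₁±m₁, j₂±m₂, J±M) = (3,3,1,4,1,4)
P² = 864/35
sum k=0..1:
  [0] +1/36 = 1/36
  [1] −1/8 = -1/8
S = -7/72
C² = P²·S² = 7/30 ; C = -0.483046

-0.483046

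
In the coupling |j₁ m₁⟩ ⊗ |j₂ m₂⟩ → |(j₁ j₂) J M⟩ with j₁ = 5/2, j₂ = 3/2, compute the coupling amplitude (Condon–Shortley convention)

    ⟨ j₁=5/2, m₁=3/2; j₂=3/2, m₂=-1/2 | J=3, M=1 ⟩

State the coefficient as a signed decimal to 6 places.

√[7·1!4!2!/8! · 4!1!1!2!4!2!] = √(96/5)
  +(−1)^0/∏(0,1,1,1,3,1)! = 1/6  (running 1/6)
  +(−1)^1/∏(1,0,0,0,4,2)! = -1/48  (running 7/48)
⟨..|..⟩ = √(96/5)·(7/48) = +0.639010

+√(49/120) ≈ +0.639010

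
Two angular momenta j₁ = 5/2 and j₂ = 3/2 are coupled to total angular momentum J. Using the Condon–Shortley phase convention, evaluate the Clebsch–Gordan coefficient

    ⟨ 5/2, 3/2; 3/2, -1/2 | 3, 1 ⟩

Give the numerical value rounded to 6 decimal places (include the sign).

triangle: 1!·4!·2!/8! = 48/40320
(j±m)!: 4!·1!·1!·2!·4!·2! = 2304
prefactor² = (2J+1)·Δ·N² = 96/5
  k=0: +1/(0!·1!·1!·1!·3!·1!) = 1/6
  k=1: −1/(1!·0!·0!·0!·4!·2!) = -1/48
Σ = 7/48  ⇒  CG² = 96/5·7/48² = 49/120
CG = +√(49/120) = +0.639010

+√(49/120) = +0.639010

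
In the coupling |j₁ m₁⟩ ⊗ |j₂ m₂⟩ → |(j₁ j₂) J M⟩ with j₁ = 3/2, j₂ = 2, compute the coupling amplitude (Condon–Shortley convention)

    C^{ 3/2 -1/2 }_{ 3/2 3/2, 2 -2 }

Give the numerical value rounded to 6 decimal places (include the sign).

+0.632456  (= +√(2/5))

triangle: 2!·1!·2!/6! = 4/720
(j±m)!: 3!·0!·0!·4!·1!·2! = 288
prefactor² = (2J+1)·Δ·N² = 32/5
  k=0: +1/(0!·2!·0!·0!·1!·2!) = 1/4
Σ = 1/4  ⇒  CG² = 32/5·1/4² = 2/5
CG = +√(2/5) = +0.632456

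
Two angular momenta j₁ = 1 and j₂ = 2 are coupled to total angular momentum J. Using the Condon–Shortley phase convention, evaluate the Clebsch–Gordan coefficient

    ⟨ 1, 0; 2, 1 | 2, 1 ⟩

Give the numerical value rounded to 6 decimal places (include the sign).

j₁+j₂−J=1  J+j₁−j₂=1  J−j₁+j₂=3  j₁+j₂+J+1=6
(j₁±m₁, j₂±m₂, J±M) = (1,1,3,1,3,1)
P² = 3/2
sum k=0..1:
  [0] +1/6 = 1/6
  [1] −1/2 = -1/2
S = -1/3
C² = P²·S² = 1/6 ; C = -0.408248

-0.408248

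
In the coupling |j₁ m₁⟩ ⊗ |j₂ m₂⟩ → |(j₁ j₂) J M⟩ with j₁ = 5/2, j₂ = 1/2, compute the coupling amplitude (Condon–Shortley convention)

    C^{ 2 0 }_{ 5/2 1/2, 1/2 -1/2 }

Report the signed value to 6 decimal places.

j₁+j₂−J=1  J+j₁−j₂=4  J−j₁+j₂=0  j₁+j₂+J+1=6
(j₁±m₁, j₂±m₂, J±M) = (3,2,0,1,2,2)
P² = 8
sum k=0..0:
  [0] +1/4 = 1/4
S = 1/4
C² = P²·S² = 1/2 ; C = +0.707107

+√(1/2) = +0.707107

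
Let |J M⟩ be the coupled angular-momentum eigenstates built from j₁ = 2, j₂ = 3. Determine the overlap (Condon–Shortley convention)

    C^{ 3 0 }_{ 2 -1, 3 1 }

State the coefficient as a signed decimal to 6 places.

+0.182574  (= +√(1/30))

j₁+j₂−J=2  J+j₁−j₂=2  J−j₁+j₂=4  j₁+j₂+J+1=9
(j₁±m₁, j₂±m₂, J±M) = (1,3,4,2,3,3)
P² = 96/5
sum k=1..2:
  [1] −1/12 = -1/12
  [2] +1/8 = 1/8
S = 1/24
C² = P²·S² = 1/30 ; C = +0.182574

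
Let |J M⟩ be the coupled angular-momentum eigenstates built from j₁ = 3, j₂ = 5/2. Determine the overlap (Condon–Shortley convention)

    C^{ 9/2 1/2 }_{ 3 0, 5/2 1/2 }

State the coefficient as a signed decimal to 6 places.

−√(10/231) = -0.208063

√[10·1!5!4!/11! · 3!3!3!2!5!4!] = √(69120/77)
  +(−1)^0/∏(0,1,3,3,2,1)! = 1/72  (running 1/72)
  +(−1)^1/∏(1,0,2,2,3,2)! = -1/48  (running -1/144)
⟨..|..⟩ = √(69120/77)·(-1/144) = -0.208063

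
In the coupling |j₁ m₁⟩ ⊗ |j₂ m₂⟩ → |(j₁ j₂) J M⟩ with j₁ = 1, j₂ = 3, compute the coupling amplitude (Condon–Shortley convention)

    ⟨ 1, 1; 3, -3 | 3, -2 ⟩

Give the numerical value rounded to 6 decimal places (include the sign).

+0.500000

triangle: 1!*1!*5!/8! = 120/40320
(j±m)!: 2!*0!*0!*6!*1!*5! = 172800
prefactor² = (2J+1)*Δ*N² = 3600
  k=0: +1/(0!*1!*0!*0!*1!*5!) = 1/120
Σ = 1/120  ⇒  CG² = 3600*1/120² = 1/4
CG = +√(1/4) = +0.500000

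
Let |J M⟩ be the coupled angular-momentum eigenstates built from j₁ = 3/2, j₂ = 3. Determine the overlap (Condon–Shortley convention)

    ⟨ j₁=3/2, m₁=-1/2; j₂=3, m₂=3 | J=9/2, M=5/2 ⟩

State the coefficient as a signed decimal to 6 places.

+√(1/12) ≈ +0.288675

√[10·0!3!6!/10! · 1!2!6!0!7!2!] = √(172800)
  +(−1)^0/∏(0,0,2,6,1,0)! = 1/1440  (running 1/1440)
⟨..|..⟩ = √(172800)·(1/1440) = +0.288675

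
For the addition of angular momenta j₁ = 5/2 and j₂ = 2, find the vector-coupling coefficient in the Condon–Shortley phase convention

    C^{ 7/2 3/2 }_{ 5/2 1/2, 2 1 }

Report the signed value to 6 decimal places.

triangle: 1!*4!*3!/9! = 144/362880
(j±m)!: 3!*2!*3!*1!*5!*2! = 17280
prefactor² = (2J+1)*Δ*N² = 384/7
  k=0: +1/(0!*1!*2!*3!*2!*0!) = 1/24
  k=1: −1/(1!*0!*1!*2!*3!*1!) = -1/12
Σ = -1/24  ⇒  CG² = 384/7*(-1/24)² = 2/21
CG = −√(2/21) = -0.308607

−√(2/21) ≈ -0.308607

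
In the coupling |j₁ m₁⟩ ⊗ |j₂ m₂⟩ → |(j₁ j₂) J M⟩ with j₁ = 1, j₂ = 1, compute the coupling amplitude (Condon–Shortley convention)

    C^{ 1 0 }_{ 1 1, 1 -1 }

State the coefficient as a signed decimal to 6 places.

√[3·1!1!1!/4! · 2!0!0!2!1!1!] = √(1/2)
  +(−1)^0/∏(0,1,0,0,1,1)! = 1  (running 1)
⟨..|..⟩ = √(1/2)·(1) = +0.707107

+0.707107  (= +√(1/2))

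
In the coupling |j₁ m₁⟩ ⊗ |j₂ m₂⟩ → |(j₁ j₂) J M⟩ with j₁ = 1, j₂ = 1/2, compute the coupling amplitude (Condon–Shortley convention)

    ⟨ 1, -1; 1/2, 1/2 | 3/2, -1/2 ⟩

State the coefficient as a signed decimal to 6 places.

j₁+j₂−J=0  J+j₁−j₂=2  J−j₁+j₂=1  j₁+j₂+J+1=4
(j₁±m₁, j₂±m₂, J±M) = (0,2,1,0,1,2)
P² = 4/3
sum k=0..0:
  [0] +1/2 = 1/2
S = 1/2
C² = P²·S² = 1/3 ; C = +0.577350

+0.577350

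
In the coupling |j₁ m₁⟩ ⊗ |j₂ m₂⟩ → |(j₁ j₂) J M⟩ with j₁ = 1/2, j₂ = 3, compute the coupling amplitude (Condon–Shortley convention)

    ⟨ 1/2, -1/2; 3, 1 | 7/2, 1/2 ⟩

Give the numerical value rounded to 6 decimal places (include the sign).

+√(3/7) = +0.654654

triangle: 0!*1!*6!/8! = 720/40320
(j±m)!: 0!*1!*4!*2!*4!*3! = 6912
prefactor² = (2J+1)*Δ*N² = 6912/7
  k=0: +1/(0!*0!*1!*4!*0!*2!) = 1/48
Σ = 1/48  ⇒  CG² = 6912/7*1/48² = 3/7
CG = +√(3/7) = +0.654654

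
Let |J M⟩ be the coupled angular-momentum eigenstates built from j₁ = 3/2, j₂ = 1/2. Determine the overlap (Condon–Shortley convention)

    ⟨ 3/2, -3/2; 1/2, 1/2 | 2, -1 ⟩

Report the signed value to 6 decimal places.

j₁+j₂−J=0  J+j₁−j₂=3  J−j₁+j₂=1  j₁+j₂+J+1=5
(j₁±m₁, j₂±m₂, J±M) = (0,3,1,0,1,3)
P² = 9
sum k=0..0:
  [0] +1/6 = 1/6
S = 1/6
C² = P²·S² = 1/4 ; C = +0.500000

+0.500000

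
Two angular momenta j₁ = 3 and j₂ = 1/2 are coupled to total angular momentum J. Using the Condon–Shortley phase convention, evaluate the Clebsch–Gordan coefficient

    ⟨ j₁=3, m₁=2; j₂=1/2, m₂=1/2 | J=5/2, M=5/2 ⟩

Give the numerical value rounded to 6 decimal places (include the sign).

−√(1/7) ≈ -0.377964

triangle: 1!·5!·0!/7! = 120/5040
(j±m)!: 5!·1!·1!·0!·5!·0! = 14400
prefactor² = (2J+1)·Δ·N² = 14400/7
  k=1: −1/(1!·0!·0!·0!·5!·0!) = -1/120
Σ = -1/120  ⇒  CG² = 14400/7·(-1/120)² = 1/7
CG = −√(1/7) = -0.377964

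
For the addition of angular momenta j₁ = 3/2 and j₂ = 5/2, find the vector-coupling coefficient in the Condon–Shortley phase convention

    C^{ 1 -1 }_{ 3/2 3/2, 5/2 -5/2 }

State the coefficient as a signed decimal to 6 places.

√[3·3!0!2!/6! · 3!0!0!5!0!2!] = √(72)
  +(−1)^0/∏(0,3,0,0,0,2)! = 1/12  (running 1/12)
⟨..|..⟩ = √(72)·(1/12) = +0.707107

+√(1/2) ≈ +0.707107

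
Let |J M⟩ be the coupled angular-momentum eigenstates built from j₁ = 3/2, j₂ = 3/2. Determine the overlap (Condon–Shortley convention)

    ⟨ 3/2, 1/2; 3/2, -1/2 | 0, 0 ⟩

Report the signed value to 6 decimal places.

−√(1/4) = -0.500000

triangle: 3!*0!*0!/4! = 6/24
(j±m)!: 2!*1!*1!*2!*0!*0! = 4
prefactor² = (2J+1)*Δ*N² = 1
  k=1: −1/(1!*2!*0!*0!*0!*0!) = -1/2
Σ = -1/2  ⇒  CG² = 1*(-1/2)² = 1/4
CG = −√(1/4) = -0.500000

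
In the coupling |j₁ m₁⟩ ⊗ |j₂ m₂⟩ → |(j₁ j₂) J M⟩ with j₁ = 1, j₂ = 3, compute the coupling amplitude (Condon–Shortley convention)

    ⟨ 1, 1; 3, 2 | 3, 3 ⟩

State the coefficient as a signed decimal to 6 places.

√[7·1!1!5!/8! · 2!0!5!1!6!0!] = √(3600)
  +(−1)^0/∏(0,1,0,5,1,0)! = 1/120  (running 1/120)
⟨..|..⟩ = √(3600)·(1/120) = +0.500000

+√(1/4) ≈ +0.500000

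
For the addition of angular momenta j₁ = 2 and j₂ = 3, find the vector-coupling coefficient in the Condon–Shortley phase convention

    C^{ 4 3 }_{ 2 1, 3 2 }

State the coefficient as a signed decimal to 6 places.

j₁+j₂−J=1  J+j₁−j₂=3  J−j₁+j₂=5  j₁+j₂+J+1=10
(j₁±m₁, j₂±m₂, J±M) = (3,1,5,1,7,1)
P² = 6480
sum k=0..1:
  [0] +1/240 = 1/240
  [1] −1/144 = -1/144
S = -1/360
C² = P²·S² = 1/20 ; C = -0.223607

−√(1/20) ≈ -0.223607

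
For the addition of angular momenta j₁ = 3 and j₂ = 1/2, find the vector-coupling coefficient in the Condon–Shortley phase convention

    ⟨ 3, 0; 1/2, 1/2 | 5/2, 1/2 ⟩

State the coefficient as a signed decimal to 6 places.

−√(3/7) = -0.654654

√[6·1!5!0!/7! · 3!3!1!0!3!2!] = √(432/7)
  +(−1)^1/∏(1,0,2,0,3,0)! = -1/12  (running -1/12)
⟨..|..⟩ = √(432/7)·(-1/12) = -0.654654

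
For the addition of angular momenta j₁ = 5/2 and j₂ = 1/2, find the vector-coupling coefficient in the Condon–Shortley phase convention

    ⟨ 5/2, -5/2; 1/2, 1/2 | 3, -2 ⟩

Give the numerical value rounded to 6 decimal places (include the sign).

√[7·0!5!1!/7! · 0!5!1!0!1!5!] = √(2400)
  +(−1)^0/∏(0,0,5,1,0,0)! = 1/120  (running 1/120)
⟨..|..⟩ = √(2400)·(1/120) = +0.408248

+√(1/6) ≈ +0.408248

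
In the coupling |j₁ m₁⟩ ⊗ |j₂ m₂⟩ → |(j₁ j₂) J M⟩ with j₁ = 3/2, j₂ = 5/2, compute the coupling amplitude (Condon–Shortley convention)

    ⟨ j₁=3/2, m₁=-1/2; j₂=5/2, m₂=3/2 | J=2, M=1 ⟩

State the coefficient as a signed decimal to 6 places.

j₁+j₂−J=2  J+j₁−j₂=1  J−j₁+j₂=3  j₁+j₂+J+1=7
(j₁±m₁, j₂±m₂, J±M) = (1,2,4,1,3,1)
P² = 24/7
sum k=1..2:
  [1] −1/6 = -1/6
  [2] +1/4 = 1/4
S = 1/12
C² = P²·S² = 1/42 ; C = +0.154303

+√(1/42) ≈ +0.154303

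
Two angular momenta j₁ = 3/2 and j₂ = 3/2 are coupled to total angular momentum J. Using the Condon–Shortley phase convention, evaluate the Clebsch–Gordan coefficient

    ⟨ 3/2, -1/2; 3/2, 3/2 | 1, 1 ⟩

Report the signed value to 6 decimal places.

+√(3/10) = +0.547723

√[3·2!1!1!/5! · 1!2!3!0!2!0!] = √(6/5)
  +(−1)^2/∏(2,0,0,1,1,0)! = 1/2  (running 1/2)
⟨..|..⟩ = √(6/5)·(1/2) = +0.547723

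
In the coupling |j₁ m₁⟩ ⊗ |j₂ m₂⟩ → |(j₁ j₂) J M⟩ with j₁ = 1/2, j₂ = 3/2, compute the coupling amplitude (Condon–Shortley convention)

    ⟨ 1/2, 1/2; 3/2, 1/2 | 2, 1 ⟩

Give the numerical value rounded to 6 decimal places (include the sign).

+√(3/4) = +0.866025

j₁+j₂−J=0  J+j₁−j₂=1  J−j₁+j₂=3  j₁+j₂+J+1=5
(j₁±m₁, j₂±m₂, J±M) = (1,0,2,1,3,1)
P² = 3
sum k=0..0:
  [0] +1/2 = 1/2
S = 1/2
C² = P²·S² = 3/4 ; C = +0.866025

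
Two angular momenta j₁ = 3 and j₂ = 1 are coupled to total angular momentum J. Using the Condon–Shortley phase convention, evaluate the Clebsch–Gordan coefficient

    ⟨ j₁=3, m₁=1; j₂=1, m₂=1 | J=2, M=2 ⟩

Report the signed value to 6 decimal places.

triangle: 2!*4!*0!/7! = 48/5040
(j±m)!: 4!*2!*2!*0!*4!*0! = 2304
prefactor² = (2J+1)*Δ*N² = 768/7
  k=2: +1/(2!*0!*0!*0!*4!*0!) = 1/48
Σ = 1/48  ⇒  CG² = 768/7*1/48² = 1/21
CG = +√(1/21) = +0.218218

+√(1/21) = +0.218218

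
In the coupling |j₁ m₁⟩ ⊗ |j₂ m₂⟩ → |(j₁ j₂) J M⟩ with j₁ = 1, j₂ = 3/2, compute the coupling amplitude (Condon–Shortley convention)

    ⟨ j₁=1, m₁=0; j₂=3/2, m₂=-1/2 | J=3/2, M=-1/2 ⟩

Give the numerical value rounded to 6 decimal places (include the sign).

triangle: 1!·1!·2!/5! = 2/120
(j±m)!: 1!·1!·1!·2!·1!·2! = 4
prefactor² = (2J+1)·Δ·N² = 4/15
  k=0: +1/(0!·1!·1!·1!·0!·1!) = 1
  k=1: −1/(1!·0!·0!·0!·1!·2!) = -1/2
Σ = 1/2  ⇒  CG² = 4/15·1/2² = 1/15
CG = +√(1/15) = +0.258199

+0.258199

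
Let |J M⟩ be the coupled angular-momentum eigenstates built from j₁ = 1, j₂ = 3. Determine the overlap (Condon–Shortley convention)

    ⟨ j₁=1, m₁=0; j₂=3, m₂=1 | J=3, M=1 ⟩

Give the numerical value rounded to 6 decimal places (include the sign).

−√(1/12) = -0.288675

√[7·1!1!5!/8! · 1!1!4!2!4!2!] = √(48)
  +(−1)^0/∏(0,1,1,4,0,1)! = 1/24  (running 1/24)
  +(−1)^1/∏(1,0,0,3,1,2)! = -1/12  (running -1/24)
⟨..|..⟩ = √(48)·(-1/24) = -0.288675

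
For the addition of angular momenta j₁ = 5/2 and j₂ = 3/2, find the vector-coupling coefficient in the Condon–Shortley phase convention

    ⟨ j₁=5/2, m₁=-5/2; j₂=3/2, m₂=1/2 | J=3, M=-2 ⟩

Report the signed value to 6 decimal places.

−√(5/12) = -0.645497

triangle: 1!*4!*2!/8! = 48/40320
(j±m)!: 0!*5!*2!*1!*1!*5! = 28800
prefactor² = (2J+1)*Δ*N² = 240
  k=1: −1/(1!*0!*4!*1!*0!*1!) = -1/24
Σ = -1/24  ⇒  CG² = 240*(-1/24)² = 5/12
CG = −√(5/12) = -0.645497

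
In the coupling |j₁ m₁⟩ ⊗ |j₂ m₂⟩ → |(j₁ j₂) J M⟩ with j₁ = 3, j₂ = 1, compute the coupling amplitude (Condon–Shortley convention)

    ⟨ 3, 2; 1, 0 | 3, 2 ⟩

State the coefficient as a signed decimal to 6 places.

+√(1/3) = +0.577350

j₁+j₂−J=1  J+j₁−j₂=5  J−j₁+j₂=1  j₁+j₂+J+1=8
(j₁±m₁, j₂±m₂, J±M) = (5,1,1,1,5,1)
P² = 300
sum k=0..1:
  [0] +1/24 = 1/24
  [1] −1/120 = -1/120
S = 1/30
C² = P²·S² = 1/3 ; C = +0.577350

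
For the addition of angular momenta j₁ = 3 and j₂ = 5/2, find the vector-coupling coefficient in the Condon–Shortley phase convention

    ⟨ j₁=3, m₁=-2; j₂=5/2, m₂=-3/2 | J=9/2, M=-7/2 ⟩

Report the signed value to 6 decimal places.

√[10·1!5!4!/11! · 1!5!1!4!1!8!] = √(921600/11)
  +(−1)^0/∏(0,1,5,1,0,3)! = 1/720  (running 1/720)
  +(−1)^1/∏(1,0,4,0,1,4)! = -1/576  (running -1/2880)
⟨..|..⟩ = √(921600/11)·(-1/2880) = -0.100504

-0.100504  (= −√(1/99))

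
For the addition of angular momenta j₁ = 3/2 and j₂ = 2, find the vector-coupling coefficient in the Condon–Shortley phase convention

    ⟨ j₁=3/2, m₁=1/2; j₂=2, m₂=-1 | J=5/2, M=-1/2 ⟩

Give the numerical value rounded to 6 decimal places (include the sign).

j₁+j₂−J=1  J+j₁−j₂=2  J−j₁+j₂=3  j₁+j₂+J+1=7
(j₁±m₁, j₂±m₂, J±M) = (2,1,1,3,2,3)
P² = 72/35
sum k=0..1:
  [0] +1/2 = 1/2
  [1] −1/12 = -1/12
S = 5/12
C² = P²·S² = 5/14 ; C = +0.597614

+√(5/14) = +0.597614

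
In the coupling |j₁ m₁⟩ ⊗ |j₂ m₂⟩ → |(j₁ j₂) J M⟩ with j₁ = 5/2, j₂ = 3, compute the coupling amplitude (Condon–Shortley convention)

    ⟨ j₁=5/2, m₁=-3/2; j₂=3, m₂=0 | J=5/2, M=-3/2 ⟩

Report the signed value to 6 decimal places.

√[6·3!2!3!/9! · 1!4!3!3!1!4!] = √(864/35)
  +(−1)^2/∏(2,1,2,1,0,2)! = 1/8  (running 1/8)
  +(−1)^3/∏(3,0,1,0,1,3)! = -1/36  (running 7/72)
⟨..|..⟩ = √(864/35)·(7/72) = +0.483046

+0.483046  (= +√(7/30))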